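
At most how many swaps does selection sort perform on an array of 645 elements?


Each of the 644 passes places one element in its final position.
Pass 1: swap minimum into position 0
Pass 2: swap minimum of remaining into position 1
...
Pass 644: last two elements, one swap
Maximum swaps = 645 - 1 = 644


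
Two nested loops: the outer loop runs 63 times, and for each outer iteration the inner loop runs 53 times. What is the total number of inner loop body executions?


Outer loop: 63 iterations
Inner loop: 53 iterations per outer iteration
Total = 63 * 53 = 3339


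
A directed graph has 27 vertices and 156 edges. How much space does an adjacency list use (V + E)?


Adjacency list: one list head per vertex + one entry per edge
Vertex heads: 27
Edge entries: 156
Total = 27 + 156 = 183


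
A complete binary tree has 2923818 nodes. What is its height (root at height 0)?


In a complete binary tree, level k holds nodes 2^k .. 2^(k+1)-1 (1-indexed).
Height = floor(log2(n)) = floor(log2(2923818)) = 21
Check: 2^21 = 2097152 <= 2923818 < 4194304 = 2^22


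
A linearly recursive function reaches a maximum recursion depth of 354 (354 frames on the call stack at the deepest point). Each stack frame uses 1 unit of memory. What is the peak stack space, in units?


Maximum recursion depth = 354 frames
Memory per frame = 1 unit
Total stack space = depth * frame_size
= 354 * 1 = 354


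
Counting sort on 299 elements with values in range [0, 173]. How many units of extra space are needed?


Output array size: 299 (to store sorted result)
Count array size: 174 (one slot per possible value, range 0 to 173)
Total extra space = 299 + 174 = 473


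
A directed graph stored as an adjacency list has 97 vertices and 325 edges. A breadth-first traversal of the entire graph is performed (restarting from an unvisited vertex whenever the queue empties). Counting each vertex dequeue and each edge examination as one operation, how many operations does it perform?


A full BFS traversal dequeues each vertex once and examines each edge once.
Vertex visits: 97
Edge visits: 325
V + E = 97 + 325 = 422


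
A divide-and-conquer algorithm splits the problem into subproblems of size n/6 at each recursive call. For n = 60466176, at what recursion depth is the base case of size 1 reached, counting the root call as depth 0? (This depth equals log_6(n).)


At each depth, the problem size is divided by 6:
  Depth 0: problem size = 60466176
  Depth 1: problem size = 10077696
  Depth 2: problem size = 1679616
  Depth 3: problem size = 279936
  Depth 4: problem size = 46656
  Depth 5: problem size = 7776
  Depth 6: problem size = 1296
  Depth 7: problem size = 216
  Depth 8: problem size = 36
  Depth 9: problem size = 6
  Depth 10: problem size = 1 (base case)
The base case is reached at depth log_6(60466176) = 10 (the tree has 11 levels counting depth 0, but the depth asked for is 10).
Recursion depth = 10


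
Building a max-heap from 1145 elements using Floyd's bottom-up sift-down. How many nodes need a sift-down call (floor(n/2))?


In a heap of 1145 elements (0-indexed array):
  Last element index: 1144
  Parent of last element: floor((1144 - 1) / 2) = 571
  Internal nodes: indices 0 to 571
  Count = floor(1145/2) = 572


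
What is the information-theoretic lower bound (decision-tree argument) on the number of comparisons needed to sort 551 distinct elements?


A binary decision tree of height h has at most 2^h leaves and needs at least n! of them, so h >= ceil(log2(n!)).
551! is far too large to multiply out, so use Stirling's series:
  ln(n!) ~ n ln n - n + (1/2) ln(2 pi n) + 1/(12n)  (error below 1/(360 n^3), negligible here)
  ln(551) = 6.3117348
  n ln n = 551 * 6.3117348 = 3477.7659
  (1/2) ln(2 pi * 551) = (1/2) ln(3462.0351) = 4.0748
  1/(12*551) = 0.0002
  ln(551!) ~ 3477.7659 - 551 + 4.0748 + 0.0002 = 2930.8409
Convert to base 2: log2(551!) = 2930.8409 / ln 2 = 2930.8409 / 0.69314718 = 4228.3096
ceil(4228.3096) = 4229


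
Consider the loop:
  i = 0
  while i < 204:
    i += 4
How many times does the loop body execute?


Starting at i = 0, each iteration adds 4.
Iterations until i >= 204:
  Iteration 1: i = 0 -> i = 4
  Iteration 2: i = 4 -> i = 8
  Iteration 3: i = 8 -> i = 12
  Iteration 4: i = 12 -> i = 16
  Iteration 5: i = 16 -> i = 20
  Iteration 6: i = 20 -> i = 24
  Iteration 7: i = 24 -> i = 28
  Iteration 8: i = 28 -> i = 32
  ... continuing ...
Total iterations = ceil(204/4) = 51


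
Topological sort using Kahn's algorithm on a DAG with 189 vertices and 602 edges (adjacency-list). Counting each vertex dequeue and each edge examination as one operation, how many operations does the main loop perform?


Kahn's algorithm:
  1. Compute in-degrees: O(V + E)
  2. Process queue: each vertex dequeued once (O(V))
     each edge examined once (O(E))
Total = V + E = 189 + 602 = 791


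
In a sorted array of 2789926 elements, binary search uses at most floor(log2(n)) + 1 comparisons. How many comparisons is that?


Halving sequence: 2789926 -> 1394963 -> 697481 -> 348740 -> 174370 -> 87185 -> 43592 -> 21796 -> 10898 -> 5449 -> 2724 -> 1362 -> 681 -> 340 -> 170 -> 85 -> 42 -> 21 -> 10 -> 5 -> 2 -> 1
Number of halvings = 21
Max comparisons = 21 + 1 = 22


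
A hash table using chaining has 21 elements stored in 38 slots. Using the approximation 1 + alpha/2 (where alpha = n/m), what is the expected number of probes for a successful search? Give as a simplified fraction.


Load factor alpha = n/m = 21/38
Expected probes = 1 + alpha/2 = 1 + 21/(2*38)
= 1 + 21/76
= 76/76 + 21/76
= 97/76


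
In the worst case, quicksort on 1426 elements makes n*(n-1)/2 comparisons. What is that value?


Sum of comparisons per partition:
1425 + 1424 + ... + 1 + 0
= 1426 * (1426 - 1) / 2
= 1426 * 1425 / 2
= 1016025


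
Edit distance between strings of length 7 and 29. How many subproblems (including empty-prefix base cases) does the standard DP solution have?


The table includes base cases (empty prefixes).
Rows: (m+1) = 8
Columns: (n+1) = 30
Total = 8 * 30 = 240


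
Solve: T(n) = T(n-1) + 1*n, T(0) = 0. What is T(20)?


Expanding the recurrence:
T(20) = T(19) + 1*20
       = T(18) + 1*19 + 1*20
       ...
       = T(0) + 1*(1 + 2 + ... + 20)
       = 0 + 1 * 20*21/2
       = 0 + 1 * 210
       = 0 + 210 = 210


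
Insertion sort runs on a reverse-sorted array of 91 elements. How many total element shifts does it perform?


Sum of shifts = 1 + 2 + 3 + ... + 90
= 91 * 90 / 2
= 8190 / 2
= 4095


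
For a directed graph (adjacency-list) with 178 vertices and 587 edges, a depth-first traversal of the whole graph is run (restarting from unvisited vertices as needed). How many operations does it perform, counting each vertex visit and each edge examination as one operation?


A full DFS traversal visits each vertex once and examines each edge once.
V = 178
E = 587
Sum = 178 + 587 = 765


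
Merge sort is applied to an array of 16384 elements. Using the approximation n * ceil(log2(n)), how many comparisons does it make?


Merge sort divides the array into halves recursively.
Number of levels = ceil(log2(16384)) = 14
At each level, approximately n = 16384 comparisons are needed for merging.
Total comparisons ~ n * ceil(log2(n)) = 16384 * 14 = 229376


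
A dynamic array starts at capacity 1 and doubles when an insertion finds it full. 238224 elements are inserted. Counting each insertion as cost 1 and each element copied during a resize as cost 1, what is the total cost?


n = 238224
Insertion costs: 238224
Resizes copy 1, 2, 4, ... up to the largest power of 2 that is <= n-1 = 238223, i.e. 131072.
Copy costs = 1 + 2 + 4 + 8 + 16 + 32 + 64 + 128 + 256 + 512 + 1024 + 2048 + 4096 + 8192 + 16384 + 32768 + 65536 + 131072 = 262143
Total = 238224 + 262143 = 500367


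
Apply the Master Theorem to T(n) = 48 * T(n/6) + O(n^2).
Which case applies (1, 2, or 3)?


The Master Theorem: T(n) = a*T(n/b) + O(n^c)
  a = 48, b = 6, c = 2
log_b(a) = log_6(48) ~ 2.161
Compare b^c with a: 6^2 = 36 < 48, so c < log_b(a).
Since c < log_b(a), Case 1 applies.
T(n) = O(n^(log_6 48)) ~ O(n^2.161)
Master Theorem case = 1


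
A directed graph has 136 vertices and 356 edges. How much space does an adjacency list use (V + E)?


Adjacency list: one list head per vertex + one entry per edge
Vertex heads: 136
Edge entries: 356
Total = 136 + 356 = 492


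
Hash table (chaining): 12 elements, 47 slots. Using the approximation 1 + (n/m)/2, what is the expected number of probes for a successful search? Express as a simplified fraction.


Computing expected probes:
alpha = 12/47
= 1 + alpha/2
= 1 + 12/(2*47)
= (2*47 + 12) / (2*47)
= 106/94 = 53/47


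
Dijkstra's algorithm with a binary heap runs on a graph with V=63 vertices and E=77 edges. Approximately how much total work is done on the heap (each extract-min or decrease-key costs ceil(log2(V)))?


Dijkstra with a binary heap: each vertex is extracted once, each edge may relax once.
Each heap operation costs O(log V).
V + E = 63 + 77 = 140
ceil(log2(63)) = 6 (since 2^5 = 32 < 63 <= 64 = 2^6)
Total heap work = (V+E) * ceil(log2(V)) = 140 * 6 = 840


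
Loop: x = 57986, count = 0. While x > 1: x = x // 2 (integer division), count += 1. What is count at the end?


The variable x halves each step:
x = 57986 -> 28993 -> 14496 -> 7248 -> 3624 -> 1812 -> 906 -> 453 -> 226 -> 113 -> 56 -> 28 -> 14 -> 7 -> 3 -> 1
Number of halvings = floor(log2(57986)) = 15


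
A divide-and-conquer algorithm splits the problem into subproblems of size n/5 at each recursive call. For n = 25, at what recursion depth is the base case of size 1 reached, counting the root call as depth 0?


At each depth, the problem size is divided by 5:
  Depth 0: problem size = 25
  Depth 1: problem size = 5
  Depth 2: problem size = 1 (base case)
The base case is reached at depth log_5(25) = 2 (the tree has 3 levels counting depth 0, but the depth asked for is 2).
Recursion depth = 2


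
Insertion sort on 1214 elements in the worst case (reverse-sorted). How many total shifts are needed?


In the worst case (reverse-sorted), each element shifts past all previous:
  Element 1: 1 shifts
  Element 2: 2 shifts
  Element 3: 3 shifts
  Element 4: 4 shifts
  Element 5: 5 shifts
  ...
  Element 1213: 1213 shifts
Total = 1 + 2 + ... + 1213
= 1214*(1214-1)/2 = 736291


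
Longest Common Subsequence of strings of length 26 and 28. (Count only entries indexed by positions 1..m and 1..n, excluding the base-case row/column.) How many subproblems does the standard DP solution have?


DP table indexed by positions in both strings.
First string: 26 positions
Second string: 28 positions
Total = 26 * 28 = 728


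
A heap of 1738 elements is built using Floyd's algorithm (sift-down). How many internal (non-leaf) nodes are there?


Leaf nodes occupy roughly half the array.
Sift-down is called for each internal node, starting from the last one.
Internal nodes = floor(n/2) = floor(1738/2) = 869


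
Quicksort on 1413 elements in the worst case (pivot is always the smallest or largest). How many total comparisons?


In the worst case, each partition step picks the worst pivot:
  Partition 1: 1412 comparisons (n-1 elements to compare)
  Partition 2: 1411 comparisons
  Partition 3: 1410 comparisons
  Partition 4: 1409 comparisons
  Partition 5: 1408 comparisons
  ...
  Last partition: 0 comparisons
Total = (n-1) + (n-2) + ... + 1 + 0 = n*(n-1)/2
= 1413*1412/2 = 997578


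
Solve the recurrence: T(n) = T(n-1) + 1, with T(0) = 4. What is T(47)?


Unrolling the recurrence:
T(47) = T(46) + 1
       = T(45) + 1 + 1
       = T(44) + 1*3
       ...
       = T(0) + 1*47
       = 4 + 47 = 51


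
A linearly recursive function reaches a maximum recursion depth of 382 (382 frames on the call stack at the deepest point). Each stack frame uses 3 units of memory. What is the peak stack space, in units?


Maximum recursion depth = 382 frames
Memory per frame = 3 units
Total stack space = depth * frame_size
= 382 * 3 = 1146


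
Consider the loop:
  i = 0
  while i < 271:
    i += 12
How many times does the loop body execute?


Starting at i = 0, each iteration adds 12.
Iterations until i >= 271:
  Iteration 1: i = 0 -> i = 12
  Iteration 2: i = 12 -> i = 24
  Iteration 3: i = 24 -> i = 36
  Iteration 4: i = 36 -> i = 48
  Iteration 5: i = 48 -> i = 60
  Iteration 6: i = 60 -> i = 72
  Iteration 7: i = 72 -> i = 84
  Iteration 8: i = 84 -> i = 96
  ... continuing ...
Total iterations = ceil(271/12) = 23


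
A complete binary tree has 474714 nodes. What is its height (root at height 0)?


In a complete binary tree, level k holds nodes 2^k .. 2^(k+1)-1 (1-indexed).
Height = floor(log2(n)) = floor(log2(474714)) = 18
Check: 2^18 = 262144 <= 474714 < 524288 = 2^19


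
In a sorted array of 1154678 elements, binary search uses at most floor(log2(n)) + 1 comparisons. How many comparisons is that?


Halving sequence: 1154678 -> 577339 -> 288669 -> 144334 -> 72167 -> 36083 -> 18041 -> 9020 -> 4510 -> 2255 -> 1127 -> 563 -> 281 -> 140 -> 70 -> 35 -> 17 -> 8 -> 4 -> 2 -> 1
Number of halvings = 20
Max comparisons = 20 + 1 = 21


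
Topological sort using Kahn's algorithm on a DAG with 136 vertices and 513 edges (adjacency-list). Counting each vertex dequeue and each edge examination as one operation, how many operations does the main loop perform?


Kahn's algorithm:
  1. Compute in-degrees: O(V + E)
  2. Process queue: each vertex dequeued once (O(V))
     each edge examined once (O(E))
Total = V + E = 136 + 513 = 649


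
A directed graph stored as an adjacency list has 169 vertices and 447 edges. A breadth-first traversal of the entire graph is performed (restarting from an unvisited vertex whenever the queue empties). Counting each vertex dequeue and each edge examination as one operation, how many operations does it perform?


A full BFS traversal dequeues each vertex once and examines each edge once.
Vertex visits: 169
Edge visits: 447
V + E = 169 + 447 = 616


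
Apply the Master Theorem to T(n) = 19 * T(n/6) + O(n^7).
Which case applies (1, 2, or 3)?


The Master Theorem: T(n) = a*T(n/b) + O(n^c)
  a = 19, b = 6, c = 7
log_b(a) = log_6(19) ~ 1.643
Compare b^c with a: 6^7 = 279936 > 19, so c > log_b(a).
Since c > log_b(a), Case 3 applies.
T(n) = O(n^7)
Master Theorem case = 3


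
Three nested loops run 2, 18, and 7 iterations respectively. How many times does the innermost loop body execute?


Loop 1 (outermost): 2 iterations
Loop 2 (middle): 18 iterations per outer
Loop 3 (innermost): 7 iterations per middle
Total = 2 * 18 * 7 = 252


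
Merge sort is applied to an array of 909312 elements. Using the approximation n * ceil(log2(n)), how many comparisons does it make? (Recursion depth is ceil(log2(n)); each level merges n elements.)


Merge sort divides the array into halves recursively.
Number of levels = ceil(log2(909312)) = 20
At each level, approximately n = 909312 comparisons are needed for merging.
Total comparisons ~ n * ceil(log2(n)) = 909312 * 20 = 18186240


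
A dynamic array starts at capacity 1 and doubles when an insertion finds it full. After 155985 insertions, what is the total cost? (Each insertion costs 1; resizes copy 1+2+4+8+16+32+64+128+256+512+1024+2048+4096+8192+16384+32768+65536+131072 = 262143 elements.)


Insertion cost: 155985 (one per element)
Resizes occur just before inserting elements 2, 3, 5, 9, ...
Elements copied at each resize: 1 + 2 + 4 + 8 + 16 + 32 + 64 + 128 + 256 + 512 + 1024 + 2048 + 4096 + 8192 + 16384 + 32768 + 65536 + 131072
Sum of copies = 262143 (geometric series: 2^k - 1)
Total = 155985 + 262143 = 418128


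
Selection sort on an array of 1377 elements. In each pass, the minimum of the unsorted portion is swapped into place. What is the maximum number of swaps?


Selection sort performs one swap per pass:
  Pass 1: find min in positions 0 to 1376, swap with position 0
  Pass 2: find min in positions 1 to 1376, swap with position 1
  Pass 3: find min in positions 2 to 1376, swap with position 2
  Pass 4: find min in positions 3 to 1376, swap with position 3
  Pass 5: find min in positions 4 to 1376, swap with position 4
  ... (1371 more passes)
Total passes (and swaps) = n - 1 = 1377 - 1 = 1376


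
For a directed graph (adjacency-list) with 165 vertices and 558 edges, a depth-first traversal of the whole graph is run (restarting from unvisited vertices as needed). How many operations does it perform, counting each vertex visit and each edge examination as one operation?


A full DFS traversal visits each vertex once and examines each edge once.
V = 165
E = 558
Sum = 165 + 558 = 723


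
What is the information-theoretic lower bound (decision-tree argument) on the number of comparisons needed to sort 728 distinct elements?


A binary decision tree of height h has at most 2^h leaves and needs at least n! of them, so h >= ceil(log2(n!)).
728! is far too large to multiply out, so use Stirling's series:
  ln(n!) ~ n ln n - n + (1/2) ln(2 pi n) + 1/(12n)  (error below 1/(360 n^3), negligible here)
  ln(728) = 6.5903010
  n ln n = 728 * 6.5903010 = 4797.7391
  (1/2) ln(2 pi * 728) = (1/2) ln(4574.1589) = 4.2141
  1/(12*728) = 0.0001
  ln(728!) ~ 4797.7391 - 728 + 4.2141 + 0.0001 = 4073.9533
Convert to base 2: log2(728!) = 4073.9533 / ln 2 = 4073.9533 / 0.69314718 = 5877.4722
ceil(5877.4722) = 5878


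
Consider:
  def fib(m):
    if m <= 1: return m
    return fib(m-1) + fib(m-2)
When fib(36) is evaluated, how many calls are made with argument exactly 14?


Let N(m) = number of times fib(m) is called while evaluating fib(36).
N(36) = 1 (the initial call).
N(35) = 1 (only fib(36) calls it).
For 1 <= m <= 34: fib(m) is called by fib(m+1) and fib(m+2), so
  N(m) = N(m+1) + N(m+2).
fib(0) is called only by fib(2), so N(0) = N(2).
Walk down from m=36:
  N(36)=1, N(35)=1, N(34)=2, N(33)=3, N(32)=5, N(31)=8, N(30)=13, N(29)=21, N(28)=34, N(27)=55, N(26)=89, N(25)=144, N(24)=233, N(23)=377, N(22)=610, N(21)=987, N(20)=1597, N(19)=2584, N(18)=4181, N(17)=6765, N(16)=10946, N(15)=17711, N(14)=28657
N(14) = 28657


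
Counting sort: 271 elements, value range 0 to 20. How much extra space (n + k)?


n = 271 (output array)
k = 21 (count array for 21 distinct values)
Extra space = 271 + 21 = 292


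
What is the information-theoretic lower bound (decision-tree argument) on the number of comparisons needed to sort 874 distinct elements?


A binary decision tree of height h has at most 2^h leaves and needs at least n! of them, so h >= ceil(log2(n!)).
874! is far too large to multiply out, so use Stirling's series:
  ln(n!) ~ n ln n - n + (1/2) ln(2 pi n) + 1/(12n)  (error below 1/(360 n^3), negligible here)
  ln(874) = 6.7730804
  n ln n = 874 * 6.7730804 = 5919.6723
  (1/2) ln(2 pi * 874) = (1/2) ln(5491.5040) = 4.3055
  1/(12*874) = 0.0001
  ln(874!) ~ 5919.6723 - 874 + 4.3055 + 0.0001 = 5049.9779
Convert to base 2: log2(874!) = 5049.9779 / ln 2 = 5049.9779 / 0.69314718 = 7285.5781
ceil(7285.5781) = 7286


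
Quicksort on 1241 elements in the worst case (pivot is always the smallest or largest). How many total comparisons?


In the worst case, each partition step picks the worst pivot:
  Partition 1: 1240 comparisons (n-1 elements to compare)
  Partition 2: 1239 comparisons
  Partition 3: 1238 comparisons
  Partition 4: 1237 comparisons
  Partition 5: 1236 comparisons
  ...
  Last partition: 0 comparisons
Total = (n-1) + (n-2) + ... + 1 + 0 = n*(n-1)/2
= 1241*1240/2 = 769420


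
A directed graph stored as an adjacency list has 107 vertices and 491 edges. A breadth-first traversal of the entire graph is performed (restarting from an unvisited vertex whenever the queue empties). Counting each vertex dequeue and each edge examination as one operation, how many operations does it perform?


A full BFS traversal dequeues each vertex once and examines each edge once.
Vertex visits: 107
Edge visits: 491
V + E = 107 + 491 = 598


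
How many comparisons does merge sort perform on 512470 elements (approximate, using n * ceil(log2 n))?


Recursion depth: ceil(log2(512470)) = 19
Each recursion level merges n = 512470 elements
Total = 512470 * 19 = 9736930


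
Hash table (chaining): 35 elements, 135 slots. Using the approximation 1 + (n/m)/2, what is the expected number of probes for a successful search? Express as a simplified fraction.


Computing expected probes:
alpha = 35/135
= 1 + alpha/2
= 1 + 35/(2*135)
= (2*135 + 35) / (2*135)
= 305/270 = 61/54


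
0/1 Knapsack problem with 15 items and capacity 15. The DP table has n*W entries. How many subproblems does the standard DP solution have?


The DP table is indexed by (item, capacity).
Rows: 15 items
Columns: 15 capacity values (1 to W)
Total subproblems = 15 * 15 = 225


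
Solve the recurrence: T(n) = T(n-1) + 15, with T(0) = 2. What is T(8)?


Unrolling the recurrence:
T(8) = T(7) + 15
       = T(6) + 15 + 15
       = T(5) + 15*3
       ...
       = T(0) + 15*8
       = 2 + 120 = 122


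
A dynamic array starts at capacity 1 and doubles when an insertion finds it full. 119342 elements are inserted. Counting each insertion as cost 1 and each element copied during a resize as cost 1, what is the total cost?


n = 119342
Insertion costs: 119342
Resizes copy 1, 2, 4, ... up to the largest power of 2 that is <= n-1 = 119341, i.e. 65536.
Copy costs = 1 + 2 + 4 + 8 + 16 + 32 + 64 + 128 + 256 + 512 + 1024 + 2048 + 4096 + 8192 + 16384 + 32768 + 65536 = 131071
Total = 119342 + 131071 = 250413


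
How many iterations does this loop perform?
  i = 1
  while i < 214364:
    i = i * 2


The loop variable doubles each iteration:
i = 1 -> 2 -> 4 -> 8 -> 16 -> 32 -> 64 -> 128 -> 256 -> 512 -> 1024 -> 2048 -> 4096 -> 8192 -> 16384 -> 32768 -> 65536 -> 131072 -> 262144 (stop, 262144 >= 214364)
Number of doublings = ceil(log2(214364)) = 18


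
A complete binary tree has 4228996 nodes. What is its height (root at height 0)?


In a complete binary tree, level k holds nodes 2^k .. 2^(k+1)-1 (1-indexed).
Height = floor(log2(n)) = floor(log2(4228996)) = 22
Check: 2^22 = 4194304 <= 4228996 < 8388608 = 2^23


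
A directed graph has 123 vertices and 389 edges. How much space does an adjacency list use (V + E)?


Adjacency list: one list head per vertex + one entry per edge
Vertex heads: 123
Edge entries: 389
Total = 123 + 389 = 512


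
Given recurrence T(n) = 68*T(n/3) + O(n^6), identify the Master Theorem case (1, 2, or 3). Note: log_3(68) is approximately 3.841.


Master Theorem parameters: a=68, b=3, c=6
log_b(a) = 3.841
Compare b^c with a: 3^6 = 729 > 68, so c > log_b(a).
Comparing c=6 vs log_b(a)=3.841:
6 > 3.841 => Case 3
Result: T(n) = O(n^6)
Master Theorem case = 3


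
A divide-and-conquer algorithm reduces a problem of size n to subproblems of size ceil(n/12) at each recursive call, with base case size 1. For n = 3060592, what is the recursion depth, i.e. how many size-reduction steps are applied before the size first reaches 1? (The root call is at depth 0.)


Each step divides the size by 12 (rounding up); after k steps the size is ceil(n/12^k), which equals 1 exactly when 12^k >= n.
So the depth is the smallest k with 12^k >= 3060592, i.e. ceil(log_12(3060592)).
12^6 = 2985984 < 3060592 <= 35831808 = 12^7
Recursion depth = 7


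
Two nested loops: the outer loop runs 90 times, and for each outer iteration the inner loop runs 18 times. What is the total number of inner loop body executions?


Outer loop: 90 iterations
Inner loop: 18 iterations per outer iteration
Total = 90 * 18 = 1620


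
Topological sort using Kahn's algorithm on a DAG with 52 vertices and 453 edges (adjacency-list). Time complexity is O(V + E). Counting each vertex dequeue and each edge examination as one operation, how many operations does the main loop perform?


Kahn's algorithm:
  1. Compute in-degrees: O(V + E)
  2. Process queue: each vertex dequeued once (O(V))
     each edge examined once (O(E))
Total = V + E = 52 + 453 = 505


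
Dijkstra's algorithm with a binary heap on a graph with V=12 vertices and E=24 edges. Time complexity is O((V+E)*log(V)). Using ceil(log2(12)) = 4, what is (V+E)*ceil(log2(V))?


Dijkstra with a binary heap: each vertex is extracted once, each edge may relax once.
Each heap operation costs O(log V).
V + E = 12 + 24 = 36
ceil(log2(12)) = 4 (since 2^3 = 8 < 12 <= 16 = 2^4)
Total heap work = (V+E) * ceil(log2(V)) = 36 * 4 = 144


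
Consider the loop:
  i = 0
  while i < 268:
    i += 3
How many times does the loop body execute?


Starting at i = 0, each iteration adds 3.
Iterations until i >= 268:
  Iteration 1: i = 0 -> i = 3
  Iteration 2: i = 3 -> i = 6
  Iteration 3: i = 6 -> i = 9
  Iteration 4: i = 9 -> i = 12
  Iteration 5: i = 12 -> i = 15
  Iteration 6: i = 15 -> i = 18
  Iteration 7: i = 18 -> i = 21
  Iteration 8: i = 21 -> i = 24
  ... continuing ...
Total iterations = ceil(268/3) = 90


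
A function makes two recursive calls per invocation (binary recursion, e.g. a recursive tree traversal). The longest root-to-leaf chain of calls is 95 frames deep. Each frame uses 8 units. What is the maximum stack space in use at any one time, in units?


Binary recursion: the two calls run one after the other, so only one root-to-leaf chain of frames is on the stack at a time.
Maximum depth (longest chain) = 95 frames
Each frame = 8 units
Max stack space = 95 * 8 = 760


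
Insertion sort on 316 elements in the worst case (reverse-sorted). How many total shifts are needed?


In the worst case (reverse-sorted), each element shifts past all previous:
  Element 1: 1 shifts
  Element 2: 2 shifts
  Element 3: 3 shifts
  Element 4: 4 shifts
  Element 5: 5 shifts
  ...
  Element 315: 315 shifts
Total = 1 + 2 + ... + 315
= 316*(316-1)/2 = 49770


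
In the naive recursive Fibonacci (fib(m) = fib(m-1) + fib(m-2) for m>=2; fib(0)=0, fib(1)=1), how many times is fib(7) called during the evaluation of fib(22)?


Let N(m) = number of times fib(m) is called while evaluating fib(22).
N(22) = 1 (the initial call).
N(21) = 1 (only fib(22) calls it).
For 1 <= m <= 20: fib(m) is called by fib(m+1) and fib(m+2), so
  N(m) = N(m+1) + N(m+2).
fib(0) is called only by fib(2), so N(0) = N(2).
Walk down from m=22:
  N(22)=1, N(21)=1, N(20)=2, N(19)=3, N(18)=5, N(17)=8, N(16)=13, N(15)=21, N(14)=34, N(13)=55, N(12)=89, N(11)=144, N(10)=233, N(9)=377, N(8)=610, N(7)=987
N(7) = 987


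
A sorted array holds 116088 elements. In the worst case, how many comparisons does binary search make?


Halving sequence: 116088 -> 58044 -> 29022 -> 14511 -> 7255 -> 3627 -> 1813 -> 906 -> 453 -> 226 -> 113 -> 56 -> 28 -> 14 -> 7 -> 3 -> 1
Number of halvings = 16
Max comparisons = 16 + 1 = 17


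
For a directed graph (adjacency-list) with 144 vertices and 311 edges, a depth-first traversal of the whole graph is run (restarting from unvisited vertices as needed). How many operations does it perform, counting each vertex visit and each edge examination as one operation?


A full DFS traversal visits each vertex once and examines each edge once.
V = 144
E = 311
Sum = 144 + 311 = 455


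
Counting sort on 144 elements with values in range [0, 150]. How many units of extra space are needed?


Output array size: 144 (to store sorted result)
Count array size: 151 (one slot per possible value, range 0 to 150)
Total extra space = 144 + 151 = 295


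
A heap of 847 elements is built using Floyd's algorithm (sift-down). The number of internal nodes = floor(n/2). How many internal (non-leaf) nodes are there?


Leaf nodes occupy roughly half the array.
Sift-down is called for each internal node, starting from the last one.
Internal nodes = floor(n/2) = floor(847/2) = 423


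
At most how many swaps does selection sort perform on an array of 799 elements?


Each of the 798 passes places one element in its final position.
Pass 1: swap minimum into position 0
Pass 2: swap minimum of remaining into position 1
...
Pass 798: last two elements, one swap
Maximum swaps = 799 - 1 = 798


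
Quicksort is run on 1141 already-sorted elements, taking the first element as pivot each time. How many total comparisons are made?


Sum of comparisons per partition:
1140 + 1139 + ... + 1 + 0
= 1141 * (1141 - 1) / 2
= 1141 * 1140 / 2
= 650370


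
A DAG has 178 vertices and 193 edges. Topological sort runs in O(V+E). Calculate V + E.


V = 178 (vertex processing)
E = 193 (edge processing)
V + E = 178 + 193 = 371


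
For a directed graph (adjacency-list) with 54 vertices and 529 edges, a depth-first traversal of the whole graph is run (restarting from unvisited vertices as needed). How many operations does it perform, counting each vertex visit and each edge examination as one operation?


A full DFS traversal visits each vertex once and examines each edge once.
V = 54
E = 529
Sum = 54 + 529 = 583


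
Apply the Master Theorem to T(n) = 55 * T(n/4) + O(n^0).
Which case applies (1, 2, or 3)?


The Master Theorem: T(n) = a*T(n/b) + O(n^c)
  a = 55, b = 4, c = 0
log_b(a) = log_4(55) ~ 2.891
Compare b^c with a: 4^0 = 1 < 55, so c < log_b(a).
Since c < log_b(a), Case 1 applies.
T(n) = O(n^(log_4 55)) ~ O(n^2.891)
Master Theorem case = 1


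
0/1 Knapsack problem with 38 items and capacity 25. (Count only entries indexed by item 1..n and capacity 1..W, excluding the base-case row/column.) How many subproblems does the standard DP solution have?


The DP table is indexed by (item, capacity).
Rows: 38 items
Columns: 25 capacity values (1 to W)
Total subproblems = 38 * 25 = 950


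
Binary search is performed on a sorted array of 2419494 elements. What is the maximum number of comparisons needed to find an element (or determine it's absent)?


Binary search halves the search space each comparison:
  Step 1: search space = 2419494 -> 1209747
  Step 2: search space = 1209747 -> 604873
  Step 3: search space = 604873 -> 302436
  Step 4: search space = 302436 -> 151218
  Step 5: search space = 151218 -> 75609
  Step 6: search space = 75609 -> 37804
  Step 7: search space = 37804 -> 18902
  Step 8: search space = 18902 -> 9451
  Step 9: search space = 9451 -> 4725
  Step 10: search space = 4725 -> 2362
  Step 11: search space = 2362 -> 1181
  Step 12: search space = 1181 -> 590
  Step 13: search space = 590 -> 295
  Step 14: search space = 295 -> 147
  Step 15: search space = 147 -> 73
  Step 16: search space = 73 -> 36
  Step 17: search space = 36 -> 18
  Step 18: search space = 18 -> 9
  Step 19: search space = 9 -> 4
  Step 20: search space = 4 -> 2
  Step 21: search space = 2 -> 1
  Step 22: search space = 1 (final check)
Maximum comparisons = floor(log2(2419494)) + 1 = 21 + 1 = 22


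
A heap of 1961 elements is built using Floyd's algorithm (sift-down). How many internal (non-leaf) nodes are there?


Leaf nodes occupy roughly half the array.
Sift-down is called for each internal node, starting from the last one.
Internal nodes = floor(n/2) = floor(1961/2) = 980


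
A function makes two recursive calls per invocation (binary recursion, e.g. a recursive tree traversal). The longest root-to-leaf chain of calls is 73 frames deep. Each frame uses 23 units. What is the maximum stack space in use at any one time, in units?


Binary recursion: the two calls run one after the other, so only one root-to-leaf chain of frames is on the stack at a time.
Maximum depth (longest chain) = 73 frames
Each frame = 23 units
Max stack space = 73 * 23 = 1679


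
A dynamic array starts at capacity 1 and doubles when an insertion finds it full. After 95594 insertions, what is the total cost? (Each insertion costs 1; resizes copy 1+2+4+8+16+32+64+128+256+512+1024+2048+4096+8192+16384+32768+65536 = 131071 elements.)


Insertion cost: 95594 (one per element)
Resizes occur just before inserting elements 2, 3, 5, 9, ...
Elements copied at each resize: 1 + 2 + 4 + 8 + 16 + 32 + 64 + 128 + 256 + 512 + 1024 + 2048 + 4096 + 8192 + 16384 + 32768 + 65536
Sum of copies = 131071 (geometric series: 2^k - 1)
Total = 95594 + 131071 = 226665


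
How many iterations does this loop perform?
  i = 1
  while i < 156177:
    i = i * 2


The loop variable doubles each iteration:
i = 1 -> 2 -> 4 -> 8 -> 16 -> 32 -> 64 -> 128 -> 256 -> 512 -> 1024 -> 2048 -> 4096 -> 8192 -> 16384 -> 32768 -> 65536 -> 131072 -> 262144 (stop, 262144 >= 156177)
Number of doublings = ceil(log2(156177)) = 18


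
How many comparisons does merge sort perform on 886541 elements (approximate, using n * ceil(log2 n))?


Recursion depth: ceil(log2(886541)) = 20
Each recursion level merges n = 886541 elements
Total = 886541 * 20 = 17730820


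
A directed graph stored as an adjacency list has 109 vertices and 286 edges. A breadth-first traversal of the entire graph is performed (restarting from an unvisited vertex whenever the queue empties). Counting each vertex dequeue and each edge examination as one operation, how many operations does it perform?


A full BFS traversal dequeues each vertex once and examines each edge once.
Vertex visits: 109
Edge visits: 286
V + E = 109 + 286 = 395


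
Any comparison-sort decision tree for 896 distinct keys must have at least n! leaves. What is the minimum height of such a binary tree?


A binary decision tree of height h has at most 2^h leaves and needs at least n! of them, so h >= ceil(log2(n!)).
896! is far too large to multiply out, so use Stirling's series:
  ln(n!) ~ n ln n - n + (1/2) ln(2 pi n) + 1/(12n)  (error below 1/(360 n^3), negligible here)
  ln(896) = 6.7979404
  n ln n = 896 * 6.7979404 = 6090.9546
  (1/2) ln(2 pi * 896) = (1/2) ln(5629.7340) = 4.3179
  1/(12*896) = 0.0001
  ln(896!) ~ 6090.9546 - 896 + 4.3179 + 0.0001 = 5199.2726
Convert to base 2: log2(896!) = 5199.2726 / ln 2 = 5199.2726 / 0.69314718 = 7500.9648
ceil(7500.9648) = 7501


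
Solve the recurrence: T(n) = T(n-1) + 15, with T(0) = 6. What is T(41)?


Unrolling the recurrence:
T(41) = T(40) + 15
       = T(39) + 15 + 15
       = T(38) + 15*3
       ...
       = T(0) + 15*41
       = 6 + 615 = 621


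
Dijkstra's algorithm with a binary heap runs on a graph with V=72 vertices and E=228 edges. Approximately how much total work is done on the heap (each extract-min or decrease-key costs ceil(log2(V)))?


Dijkstra with a binary heap: each vertex is extracted once, each edge may relax once.
Each heap operation costs O(log V).
V + E = 72 + 228 = 300
ceil(log2(72)) = 7 (since 2^6 = 64 < 72 <= 128 = 2^7)
Total heap work = (V+E) * ceil(log2(V)) = 300 * 7 = 2100


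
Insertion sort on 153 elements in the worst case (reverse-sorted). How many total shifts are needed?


In the worst case (reverse-sorted), each element shifts past all previous:
  Element 1: 1 shifts
  Element 2: 2 shifts
  Element 3: 3 shifts
  Element 4: 4 shifts
  Element 5: 5 shifts
  ...
  Element 152: 152 shifts
Total = 1 + 2 + ... + 152
= 153*(153-1)/2 = 11628


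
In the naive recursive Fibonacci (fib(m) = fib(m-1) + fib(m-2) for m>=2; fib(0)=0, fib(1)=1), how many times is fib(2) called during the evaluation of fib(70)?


Let N(m) = number of times fib(m) is called while evaluating fib(70).
N(70) = 1 (the initial call).
N(69) = 1 (only fib(70) calls it).
For 1 <= m <= 68: fib(m) is called by fib(m+1) and fib(m+2), so
  N(m) = N(m+1) + N(m+2).
fib(0) is called only by fib(2), so N(0) = N(2).
Walk down from m=70:
  N(70)=1, N(69)=1, N(68)=2, N(67)=3, N(66)=5, N(65)=8, N(64)=13, N(63)=21, N(62)=34, N(61)=55, N(60)=89, N(59)=144, N(58)=233, N(57)=377, N(56)=610, N(55)=987, N(54)=1597, N(53)=2584, N(52)=4181, N(51)=6765, N(50)=10946, N(49)=17711, N(48)=28657, N(47)=46368, N(46)=75025, N(45)=121393, N(44)=196418, N(43)=317811, N(42)=514229, N(41)=832040, N(40)=1346269, N(39)=2178309, N(38)=3524578, N(37)=5702887, N(36)=9227465, N(35)=14930352, N(34)=24157817, N(33)=39088169, N(32)=63245986, N(31)=102334155, N(30)=165580141, N(29)=267914296, N(28)=433494437, N(27)=701408733, N(26)=1134903170, N(25)=1836311903, N(24)=2971215073, N(23)=4807526976, N(22)=7778742049, N(21)=12586269025, N(20)=20365011074, N(19)=32951280099, N(18)=53316291173, N(17)=86267571272, N(16)=139583862445, N(15)=225851433717, N(14)=365435296162, N(13)=591286729879, N(12)=956722026041, N(11)=1548008755920, N(10)=2504730781961, N(9)=4052739537881, N(8)=6557470319842, N(7)=10610209857723, N(6)=17167680177565, N(5)=27777890035288, N(4)=44945570212853, N(3)=72723460248141, N(2)=117669030460994
N(2) = 117669030460994


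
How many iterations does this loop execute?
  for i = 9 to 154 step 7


The loop variable i takes values starting at 9 and increments by 7 each iteration.
Sequence: i = 9, 16, 23, 30, 37, 44, 51, 58, 65, ...
The upper bound 154 is inclusive, so the count is floor((last - first) / step) + 1:
floor((154 - 9) / 7) + 1 = floor(145/7) + 1 = 20 + 1 = 21


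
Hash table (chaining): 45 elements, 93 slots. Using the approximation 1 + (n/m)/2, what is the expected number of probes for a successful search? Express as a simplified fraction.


Computing expected probes:
alpha = 45/93
= 1 + alpha/2
= 1 + 45/(2*93)
= (2*93 + 45) / (2*93)
= 231/186 = 77/62


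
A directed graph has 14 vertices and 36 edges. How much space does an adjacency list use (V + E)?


Adjacency list: one list head per vertex + one entry per edge
Vertex heads: 14
Edge entries: 36
Total = 14 + 36 = 50


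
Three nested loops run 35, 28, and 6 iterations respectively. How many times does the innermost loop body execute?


Loop 1 (outermost): 35 iterations
Loop 2 (middle): 28 iterations per outer
Loop 3 (innermost): 6 iterations per middle
Total = 35 * 28 * 6 = 5880


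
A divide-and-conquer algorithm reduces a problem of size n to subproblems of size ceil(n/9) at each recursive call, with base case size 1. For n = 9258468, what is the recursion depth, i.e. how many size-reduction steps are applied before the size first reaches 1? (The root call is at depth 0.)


Each step divides the size by 9 (rounding up); after k steps the size is ceil(n/9^k), which equals 1 exactly when 9^k >= n.
So the depth is the smallest k with 9^k >= 9258468, i.e. ceil(log_9(9258468)).
9^7 = 4782969 < 9258468 <= 43046721 = 9^8
Recursion depth = 8


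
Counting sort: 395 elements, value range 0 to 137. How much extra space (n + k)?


n = 395 (output array)
k = 138 (count array for 138 distinct values)
Extra space = 395 + 138 = 533


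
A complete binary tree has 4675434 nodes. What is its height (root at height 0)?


In a complete binary tree, level k holds nodes 2^k .. 2^(k+1)-1 (1-indexed).
Height = floor(log2(n)) = floor(log2(4675434)) = 22
Check: 2^22 = 4194304 <= 4675434 < 8388608 = 2^23


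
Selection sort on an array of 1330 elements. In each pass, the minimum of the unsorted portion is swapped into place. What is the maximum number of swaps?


Selection sort performs one swap per pass:
  Pass 1: find min in positions 0 to 1329, swap with position 0
  Pass 2: find min in positions 1 to 1329, swap with position 1
  Pass 3: find min in positions 2 to 1329, swap with position 2
  Pass 4: find min in positions 3 to 1329, swap with position 3
  Pass 5: find min in positions 4 to 1329, swap with position 4
  ... (1324 more passes)
Total passes (and swaps) = n - 1 = 1330 - 1 = 1329


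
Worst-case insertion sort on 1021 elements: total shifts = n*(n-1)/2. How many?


Sum of shifts = 1 + 2 + 3 + ... + 1020
= 1021 * 1020 / 2
= 1041420 / 2
= 520710


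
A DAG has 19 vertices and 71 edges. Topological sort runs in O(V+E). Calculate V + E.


V = 19 (vertex processing)
E = 71 (edge processing)
V + E = 19 + 71 = 90


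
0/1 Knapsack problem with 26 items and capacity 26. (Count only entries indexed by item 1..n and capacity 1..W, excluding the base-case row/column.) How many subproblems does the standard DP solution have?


The DP table is indexed by (item, capacity).
Rows: 26 items
Columns: 26 capacity values (1 to W)
Total subproblems = 26 * 26 = 676


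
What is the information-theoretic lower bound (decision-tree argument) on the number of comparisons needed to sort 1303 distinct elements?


A binary decision tree of height h has at most 2^h leaves and needs at least n! of them, so h >= ceil(log2(n!)).
1303! is far too large to multiply out, so use Stirling's series:
  ln(n!) ~ n ln n - n + (1/2) ln(2 pi n) + 1/(12n)  (error below 1/(360 n^3), negligible here)
  ln(1303) = 7.1724246
  n ln n = 1303 * 7.1724246 = 9345.6693
  (1/2) ln(2 pi * 1303) = (1/2) ln(8186.9905) = 4.5052
  1/(12*1303) = 0.0001
  ln(1303!) ~ 9345.6693 - 1303 + 4.5052 + 0.0001 = 8047.1746
Convert to base 2: log2(1303!) = 8047.1746 / ln 2 = 8047.1746 / 0.69314718 = 11609.6189
ceil(11609.6189) = 11610
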